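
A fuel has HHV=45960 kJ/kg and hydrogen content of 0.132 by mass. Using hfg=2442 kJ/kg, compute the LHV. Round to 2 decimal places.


LHV = HHV - hfg * 9 * H
Water correction = 2442 * 9 * 0.132 = 2901.096 kJ/kg
LHV = 45960 - 2901.096 = 43058.90 kJ/kg


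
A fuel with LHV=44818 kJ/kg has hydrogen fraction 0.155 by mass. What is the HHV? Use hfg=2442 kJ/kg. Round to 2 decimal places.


HHV = LHV + hfg * 9 * H
Water addition = 2442 * 9 * 0.155 = 3406.590 kJ/kg
HHV = 44818 + 3406.590 = 48224.59 kJ/kg


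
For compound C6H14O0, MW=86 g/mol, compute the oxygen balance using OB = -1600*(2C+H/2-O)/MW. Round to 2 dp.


OB = -1600 * (2C + H/2 - O) / MW
Inner = 2*6 + 14/2 - 0 = 19.00
OB = -1600 * 19.00 / 86 = -353.49%


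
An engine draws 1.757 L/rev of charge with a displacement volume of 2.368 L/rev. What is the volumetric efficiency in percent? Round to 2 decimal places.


eta_v = (V_actual / V_disp) * 100
Ratio = 1.757 / 2.368 = 0.7420
eta_v = 0.7420 * 100 = 74.20%


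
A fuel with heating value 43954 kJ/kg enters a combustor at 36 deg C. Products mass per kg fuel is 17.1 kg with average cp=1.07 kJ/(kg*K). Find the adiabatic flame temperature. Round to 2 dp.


T_ad = T_in + Hc / (m_p * cp)
Denominator = 17.1 * 1.07 = 18.2970
Temperature rise = 43954 / 18.2970 = 2402.25 K
T_ad = 36 + 2402.25 = 2438.25 deg C


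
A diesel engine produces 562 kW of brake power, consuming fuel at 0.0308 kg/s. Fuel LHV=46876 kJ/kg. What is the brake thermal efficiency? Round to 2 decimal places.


eta_BTE = (BP / (mf * LHV)) * 100
Denominator = 0.0308 * 46876 = 1443.7808 kW
eta_BTE = (562 / 1443.7808) * 100 = 38.93%


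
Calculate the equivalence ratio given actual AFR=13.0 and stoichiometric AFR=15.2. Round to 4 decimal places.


phi = AFR_stoich / AFR_actual
phi = 15.2 / 13.0 = 1.1692


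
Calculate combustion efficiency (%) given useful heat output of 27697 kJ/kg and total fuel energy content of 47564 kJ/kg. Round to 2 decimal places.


Efficiency = (Q_useful / Q_fuel) * 100
Efficiency = (27697 / 47564) * 100
Efficiency = 0.5823 * 100 = 58.23%


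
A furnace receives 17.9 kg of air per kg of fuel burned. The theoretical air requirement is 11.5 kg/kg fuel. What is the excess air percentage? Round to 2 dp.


Excess air = actual - stoichiometric = 17.9 - 11.5 = 6.40 kg/kg fuel
Excess air % = (excess / stoich) * 100 = (6.40 / 11.5) * 100 = 55.65%


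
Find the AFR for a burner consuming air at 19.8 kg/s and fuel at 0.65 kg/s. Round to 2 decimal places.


AFR = m_air / m_fuel
AFR = 19.8 / 0.65 = 30.46


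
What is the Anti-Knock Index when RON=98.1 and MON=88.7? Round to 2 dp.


AKI = (RON + MON) / 2
AKI = (98.1 + 88.7) / 2
AKI = 186.8 / 2 = 93.40


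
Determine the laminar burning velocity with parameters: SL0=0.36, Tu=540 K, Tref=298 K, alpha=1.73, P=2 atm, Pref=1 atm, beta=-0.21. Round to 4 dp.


SL = SL0 * (Tu/Tref)^alpha * (P/Pref)^beta
T ratio = 540/298 = 1.81208054
(T ratio)^alpha = 1.81208054^1.73 = 2.796708
(P/Pref)^beta = 2^(-0.21) = 0.864537
SL = 0.36 * 2.796708 * 0.864537 = 0.8704 m/s


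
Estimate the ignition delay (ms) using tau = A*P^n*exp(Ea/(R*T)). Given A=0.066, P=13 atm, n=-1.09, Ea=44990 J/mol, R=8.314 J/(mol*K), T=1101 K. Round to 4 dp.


tau = A * P^n * exp(Ea/(R*T))
P^n = 13^(-1.09) = 0.06106632
Ea/(R*T) = 44990/(8.314*1101) = 4.914945
exp(Ea/(R*T)) = 136.311800
tau = 0.066 * 0.06106632 * 136.311800 = 0.5494 ms


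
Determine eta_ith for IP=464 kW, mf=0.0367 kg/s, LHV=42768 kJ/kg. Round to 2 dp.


eta_ith = (IP / (mf * LHV)) * 100
Denominator = 0.0367 * 42768 = 1569.5856 kW
eta_ith = (464 / 1569.5856) * 100 = 29.56%


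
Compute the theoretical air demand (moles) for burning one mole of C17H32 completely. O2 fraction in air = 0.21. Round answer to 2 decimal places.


Balanced combustion: C17H32 + 25 O2 -> 17 CO2 + 16 H2O
O2 needed = C + H/4 = 17 + 32/4 = 25.00 moles
Air moles = O2 / 0.21 = 25.00 / 0.21 = 119.05 moles air


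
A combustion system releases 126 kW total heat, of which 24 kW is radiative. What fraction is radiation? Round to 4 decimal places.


f_rad = Q_rad / Q_total
f_rad = 24 / 126 = 0.1905


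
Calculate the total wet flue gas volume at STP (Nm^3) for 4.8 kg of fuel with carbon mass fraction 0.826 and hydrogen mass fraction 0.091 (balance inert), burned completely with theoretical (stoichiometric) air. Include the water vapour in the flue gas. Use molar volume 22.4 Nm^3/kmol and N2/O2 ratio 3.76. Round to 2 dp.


Per kg fuel: CO2 = (C/12 kmol)*22.4 = (0.826/12)*22.4 = 1.54187 Nm^3
Per kg fuel: H2O = (H/2 kmol)*22.4 = (0.091/2)*22.4 = 1.01920 Nm^3
O2 needed per kg fuel = C/12 + H/4 = 0.826/12 + 0.091/4 = 0.09158333 kmol
Per kg fuel: N2 = O2*3.76*22.4 = 0.09158333*3.76*22.4 = 7.71351 Nm^3
Total per kg = 1.54187 + 1.01920 + 7.71351 = 10.27458 Nm^3
Total = 10.27458 * 4.8 = 49.32 Nm^3


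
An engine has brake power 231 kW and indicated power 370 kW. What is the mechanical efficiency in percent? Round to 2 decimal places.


eta_mech = (BP / IP) * 100
Ratio = 231 / 370 = 0.6243
eta_mech = 0.6243 * 100 = 62.43%


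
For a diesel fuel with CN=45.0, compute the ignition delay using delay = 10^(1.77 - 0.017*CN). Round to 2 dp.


delay = 10^(1.77 - 0.017*CN)
Exponent = 1.77 - 0.017*45.0 = 1.0050
delay = 10^1.0050 = 10.12 ms


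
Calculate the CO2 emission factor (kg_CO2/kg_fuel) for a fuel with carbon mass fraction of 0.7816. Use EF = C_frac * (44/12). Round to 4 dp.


EF = C_frac * (M_CO2 / M_C)
EF = 0.7816 * (44/12)
EF = 0.7816 * 3.666667 = 2.8659 kg_CO2/kg_fuel


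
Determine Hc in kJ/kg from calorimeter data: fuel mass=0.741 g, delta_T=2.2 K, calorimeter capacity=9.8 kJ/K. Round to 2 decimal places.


Hc = C_cal * delta_T / m_fuel
Q_released = 9.8 * 2.2 = 21.5600 kJ
m_fuel = 0.741 g = 0.741/1000 kg = 0.000741 kg
Hc = 21.5600 / 0.000741 = 29095.82 kJ/kg


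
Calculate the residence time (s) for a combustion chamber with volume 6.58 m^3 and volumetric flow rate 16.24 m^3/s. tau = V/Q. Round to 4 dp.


tau = V / Q_flow
tau = 6.58 / 16.24 = 0.4052 s


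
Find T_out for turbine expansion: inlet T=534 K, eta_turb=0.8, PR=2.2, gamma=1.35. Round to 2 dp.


T_out = T_in * (1 - eta * (1 - PR^(-(gamma-1)/gamma)))
Exponent = -(1.35-1)/1.35 = -0.25925926
PR^exp = 2.2^(-0.25925926) = 0.81512413
Factor = 1 - 0.8*(1 - 0.81512413) = 0.85209930
T_out = 534 * 0.85209930 = 455.02 K


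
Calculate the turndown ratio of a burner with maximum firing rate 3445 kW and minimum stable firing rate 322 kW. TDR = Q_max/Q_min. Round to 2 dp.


TDR = Q_max / Q_min
TDR = 3445 / 322 = 10.70


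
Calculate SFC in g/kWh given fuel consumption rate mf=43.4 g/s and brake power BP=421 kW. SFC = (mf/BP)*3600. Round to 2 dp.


SFC = (mf / BP) * 3600
Rate = 43.4 / 421 = 0.103088 g/(s*kW)
SFC = 0.103088 * 3600 = 371.12 g/kWh


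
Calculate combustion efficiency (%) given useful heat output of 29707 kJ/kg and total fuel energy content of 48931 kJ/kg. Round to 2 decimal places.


Efficiency = (Q_useful / Q_fuel) * 100
Efficiency = (29707 / 48931) * 100
Efficiency = 0.6071 * 100 = 60.71%


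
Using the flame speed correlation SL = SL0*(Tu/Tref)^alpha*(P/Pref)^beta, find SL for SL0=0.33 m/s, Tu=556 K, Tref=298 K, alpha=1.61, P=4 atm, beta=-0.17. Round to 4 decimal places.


SL = SL0 * (Tu/Tref)^alpha * (P/Pref)^beta
T ratio = 556/298 = 1.86577181
(T ratio)^alpha = 1.86577181^1.61 = 2.729495
(P/Pref)^beta = 4^(-0.17) = 0.790041
SL = 0.33 * 2.729495 * 0.790041 = 0.7116 m/s


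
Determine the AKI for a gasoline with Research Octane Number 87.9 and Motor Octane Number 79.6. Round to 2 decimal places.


AKI = (RON + MON) / 2
AKI = (87.9 + 79.6) / 2
AKI = 167.5 / 2 = 83.75


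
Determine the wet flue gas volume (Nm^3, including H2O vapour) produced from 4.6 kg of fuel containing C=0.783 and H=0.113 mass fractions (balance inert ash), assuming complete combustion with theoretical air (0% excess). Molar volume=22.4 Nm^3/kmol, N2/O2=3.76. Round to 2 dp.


Per kg fuel: CO2 = (C/12 kmol)*22.4 = (0.783/12)*22.4 = 1.46160 Nm^3
Per kg fuel: H2O = (H/2 kmol)*22.4 = (0.113/2)*22.4 = 1.26560 Nm^3
O2 needed per kg fuel = C/12 + H/4 = 0.783/12 + 0.113/4 = 0.09350000 kmol
Per kg fuel: N2 = O2*3.76*22.4 = 0.09350000*3.76*22.4 = 7.87494 Nm^3
Total per kg = 1.46160 + 1.26560 + 7.87494 = 10.60214 Nm^3
Total = 10.60214 * 4.6 = 48.77 Nm^3


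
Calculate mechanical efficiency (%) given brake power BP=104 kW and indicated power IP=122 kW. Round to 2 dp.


eta_mech = (BP / IP) * 100
Ratio = 104 / 122 = 0.8525
eta_mech = 0.8525 * 100 = 85.25%


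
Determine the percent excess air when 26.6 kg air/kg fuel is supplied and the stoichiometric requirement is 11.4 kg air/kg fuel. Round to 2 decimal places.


Excess air = actual - stoichiometric = 26.6 - 11.4 = 15.20 kg/kg fuel
Excess air % = (excess / stoich) * 100 = (15.20 / 11.4) * 100 = 133.33%


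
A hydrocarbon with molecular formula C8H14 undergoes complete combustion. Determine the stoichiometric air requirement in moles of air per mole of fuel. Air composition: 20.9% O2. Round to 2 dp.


Balanced combustion: C8H14 + 11.5 O2 -> 8 CO2 + 7 H2O
O2 needed = C + H/4 = 8 + 14/4 = 11.50 moles
Air moles = O2 / 0.209 = 11.50 / 0.209 = 55.02 moles air


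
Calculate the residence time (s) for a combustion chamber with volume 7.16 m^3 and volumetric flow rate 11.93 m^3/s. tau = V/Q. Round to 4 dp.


tau = V / Q_flow
tau = 7.16 / 11.93 = 0.6002 s


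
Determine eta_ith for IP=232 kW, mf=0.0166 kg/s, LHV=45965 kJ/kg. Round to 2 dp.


eta_ith = (IP / (mf * LHV)) * 100
Denominator = 0.0166 * 45965 = 763.0190 kW
eta_ith = (232 / 763.0190) * 100 = 30.41%


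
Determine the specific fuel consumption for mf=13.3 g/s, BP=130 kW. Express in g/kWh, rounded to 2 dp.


SFC = (mf / BP) * 3600
Rate = 13.3 / 130 = 0.102308 g/(s*kW)
SFC = 0.102308 * 3600 = 368.31 g/kWh


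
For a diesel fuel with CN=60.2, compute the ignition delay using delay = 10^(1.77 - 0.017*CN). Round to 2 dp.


delay = 10^(1.77 - 0.017*CN)
Exponent = 1.77 - 0.017*60.2 = 0.7466
delay = 10^0.7466 = 5.58 ms


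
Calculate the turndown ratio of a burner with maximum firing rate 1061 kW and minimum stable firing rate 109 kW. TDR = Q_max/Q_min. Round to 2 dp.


TDR = Q_max / Q_min
TDR = 1061 / 109 = 9.73


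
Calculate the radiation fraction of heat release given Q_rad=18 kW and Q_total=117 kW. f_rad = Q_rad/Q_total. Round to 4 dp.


f_rad = Q_rad / Q_total
f_rad = 18 / 117 = 0.1538


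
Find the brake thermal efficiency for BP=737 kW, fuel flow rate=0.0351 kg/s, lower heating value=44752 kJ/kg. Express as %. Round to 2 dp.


eta_BTE = (BP / (mf * LHV)) * 100
Denominator = 0.0351 * 44752 = 1570.7952 kW
eta_BTE = (737 / 1570.7952) * 100 = 46.92%


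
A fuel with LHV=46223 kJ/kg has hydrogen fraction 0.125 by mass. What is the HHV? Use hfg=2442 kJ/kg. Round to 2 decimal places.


HHV = LHV + hfg * 9 * H
Water addition = 2442 * 9 * 0.125 = 2747.250 kJ/kg
HHV = 46223 + 2747.250 = 48970.25 kJ/kg


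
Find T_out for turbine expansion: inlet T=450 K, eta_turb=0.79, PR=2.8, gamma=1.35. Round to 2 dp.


T_out = T_in * (1 - eta * (1 - PR^(-(gamma-1)/gamma)))
Exponent = -(1.35-1)/1.35 = -0.25925926
PR^exp = 2.8^(-0.25925926) = 0.76572026
Factor = 1 - 0.79*(1 - 0.76572026) = 0.81491901
T_out = 450 * 0.81491901 = 366.71 K


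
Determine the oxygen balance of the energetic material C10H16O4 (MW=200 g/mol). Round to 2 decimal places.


OB = -1600 * (2C + H/2 - O) / MW
Inner = 2*10 + 16/2 - 4 = 24.00
OB = -1600 * 24.00 / 200 = -192.00%


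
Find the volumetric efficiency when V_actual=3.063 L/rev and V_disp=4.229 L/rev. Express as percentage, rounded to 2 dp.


eta_v = (V_actual / V_disp) * 100
Ratio = 3.063 / 4.229 = 0.7243
eta_v = 0.7243 * 100 = 72.43%


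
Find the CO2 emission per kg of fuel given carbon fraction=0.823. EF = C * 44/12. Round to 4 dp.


EF = C_frac * (M_CO2 / M_C)
EF = 0.823 * (44/12)
EF = 0.823 * 3.666667 = 3.0177 kg_CO2/kg_fuel


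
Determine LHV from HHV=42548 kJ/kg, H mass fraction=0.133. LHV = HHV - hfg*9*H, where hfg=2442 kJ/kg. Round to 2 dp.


LHV = HHV - hfg * 9 * H
Water correction = 2442 * 9 * 0.133 = 2923.074 kJ/kg
LHV = 42548 - 2923.074 = 39624.93 kJ/kg


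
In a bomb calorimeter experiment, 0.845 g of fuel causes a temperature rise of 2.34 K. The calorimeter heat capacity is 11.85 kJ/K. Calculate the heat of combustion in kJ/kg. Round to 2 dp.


Hc = C_cal * delta_T / m_fuel
Q_released = 11.85 * 2.34 = 27.7290 kJ
m_fuel = 0.845 g = 0.845/1000 kg = 0.000845 kg
Hc = 27.7290 / 0.000845 = 32815.38 kJ/kg


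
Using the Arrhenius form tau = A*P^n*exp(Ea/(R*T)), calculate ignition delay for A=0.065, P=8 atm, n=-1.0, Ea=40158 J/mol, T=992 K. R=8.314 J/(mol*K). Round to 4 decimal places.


tau = A * P^n * exp(Ea/(R*T))
P^n = 8^(-1.0) = 0.12500000
Ea/(R*T) = 40158/(8.314*992) = 4.869119
exp(Ea/(R*T)) = 130.206146
tau = 0.065 * 0.12500000 * 130.206146 = 1.0579 ms


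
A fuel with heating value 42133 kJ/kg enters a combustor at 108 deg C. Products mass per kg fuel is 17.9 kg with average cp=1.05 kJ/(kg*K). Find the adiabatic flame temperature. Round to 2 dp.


T_ad = T_in + Hc / (m_p * cp)
Denominator = 17.9 * 1.05 = 18.7950
Temperature rise = 42133 / 18.7950 = 2241.71 K
T_ad = 108 + 2241.71 = 2349.71 deg C


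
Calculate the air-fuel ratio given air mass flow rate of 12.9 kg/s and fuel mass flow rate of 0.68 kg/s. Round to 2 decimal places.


AFR = m_air / m_fuel
AFR = 12.9 / 0.68 = 18.97


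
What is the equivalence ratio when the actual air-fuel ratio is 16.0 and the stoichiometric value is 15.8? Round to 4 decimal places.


phi = AFR_stoich / AFR_actual
phi = 15.8 / 16.0 = 0.9875


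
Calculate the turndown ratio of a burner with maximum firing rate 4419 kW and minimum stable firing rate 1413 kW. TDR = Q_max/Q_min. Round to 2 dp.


TDR = Q_max / Q_min
TDR = 4419 / 1413 = 3.13


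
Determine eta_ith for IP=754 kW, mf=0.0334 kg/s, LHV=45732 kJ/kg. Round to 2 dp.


eta_ith = (IP / (mf * LHV)) * 100
Denominator = 0.0334 * 45732 = 1527.4488 kW
eta_ith = (754 / 1527.4488) * 100 = 49.36%


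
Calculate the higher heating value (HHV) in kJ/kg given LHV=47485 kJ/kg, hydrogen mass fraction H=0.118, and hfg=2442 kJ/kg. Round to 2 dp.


HHV = LHV + hfg * 9 * H
Water addition = 2442 * 9 * 0.118 = 2593.404 kJ/kg
HHV = 47485 + 2593.404 = 50078.40 kJ/kg


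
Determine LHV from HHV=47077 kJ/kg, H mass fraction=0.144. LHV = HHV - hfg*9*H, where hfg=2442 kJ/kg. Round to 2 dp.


LHV = HHV - hfg * 9 * H
Water correction = 2442 * 9 * 0.144 = 3164.832 kJ/kg
LHV = 47077 - 3164.832 = 43912.17 kJ/kg


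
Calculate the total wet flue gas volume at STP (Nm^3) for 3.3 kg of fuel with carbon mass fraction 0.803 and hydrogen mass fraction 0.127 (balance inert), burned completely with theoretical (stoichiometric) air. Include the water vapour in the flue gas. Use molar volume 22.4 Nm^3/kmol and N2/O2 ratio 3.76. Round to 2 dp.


Per kg fuel: CO2 = (C/12 kmol)*22.4 = (0.803/12)*22.4 = 1.49893 Nm^3
Per kg fuel: H2O = (H/2 kmol)*22.4 = (0.127/2)*22.4 = 1.42240 Nm^3
O2 needed per kg fuel = C/12 + H/4 = 0.803/12 + 0.127/4 = 0.09866667 kmol
Per kg fuel: N2 = O2*3.76*22.4 = 0.09866667*3.76*22.4 = 8.31010 Nm^3
Total per kg = 1.49893 + 1.42240 + 8.31010 = 11.23143 Nm^3
Total = 11.23143 * 3.3 = 37.06 Nm^3


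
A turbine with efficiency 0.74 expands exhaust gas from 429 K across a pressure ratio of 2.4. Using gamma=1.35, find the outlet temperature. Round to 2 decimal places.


T_out = T_in * (1 - eta * (1 - PR^(-(gamma-1)/gamma)))
Exponent = -(1.35-1)/1.35 = -0.25925926
PR^exp = 2.4^(-0.25925926) = 0.79694200
Factor = 1 - 0.74*(1 - 0.79694200) = 0.84973708
T_out = 429 * 0.84973708 = 364.54 K


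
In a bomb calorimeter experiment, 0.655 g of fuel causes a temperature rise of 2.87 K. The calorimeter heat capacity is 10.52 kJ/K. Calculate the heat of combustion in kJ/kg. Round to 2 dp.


Hc = C_cal * delta_T / m_fuel
Q_released = 10.52 * 2.87 = 30.1924 kJ
m_fuel = 0.655 g = 0.655/1000 kg = 0.000655 kg
Hc = 30.1924 / 0.000655 = 46095.27 kJ/kg


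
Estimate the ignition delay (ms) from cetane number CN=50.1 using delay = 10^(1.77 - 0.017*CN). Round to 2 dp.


delay = 10^(1.77 - 0.017*CN)
Exponent = 1.77 - 0.017*50.1 = 0.9183
delay = 10^0.9183 = 8.29 ms


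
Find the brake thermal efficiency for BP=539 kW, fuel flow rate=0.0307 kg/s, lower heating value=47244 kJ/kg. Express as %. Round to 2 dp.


eta_BTE = (BP / (mf * LHV)) * 100
Denominator = 0.0307 * 47244 = 1450.3908 kW
eta_BTE = (539 / 1450.3908) * 100 = 37.16%


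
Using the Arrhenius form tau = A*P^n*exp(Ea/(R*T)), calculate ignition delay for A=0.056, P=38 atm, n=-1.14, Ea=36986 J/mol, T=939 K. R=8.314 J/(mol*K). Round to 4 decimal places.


tau = A * P^n * exp(Ea/(R*T))
P^n = 38^(-1.14) = 0.01581418
Ea/(R*T) = 36986/(8.314*939) = 4.737637
exp(Ea/(R*T)) = 114.164077
tau = 0.056 * 0.01581418 * 114.164077 = 0.1011 ms


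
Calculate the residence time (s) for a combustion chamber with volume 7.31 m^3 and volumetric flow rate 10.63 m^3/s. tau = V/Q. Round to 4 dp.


tau = V / Q_flow
tau = 7.31 / 10.63 = 0.6877 s


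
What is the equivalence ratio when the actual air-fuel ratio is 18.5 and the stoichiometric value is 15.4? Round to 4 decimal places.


phi = AFR_stoich / AFR_actual
phi = 15.4 / 18.5 = 0.8324


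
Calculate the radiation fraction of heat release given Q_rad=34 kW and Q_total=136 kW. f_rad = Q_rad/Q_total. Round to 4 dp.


f_rad = Q_rad / Q_total
f_rad = 34 / 136 = 0.2500


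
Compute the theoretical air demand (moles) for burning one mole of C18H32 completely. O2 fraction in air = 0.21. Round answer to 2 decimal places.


Balanced combustion: C18H32 + 26 O2 -> 18 CO2 + 16 H2O
O2 needed = C + H/4 = 18 + 32/4 = 26.00 moles
Air moles = O2 / 0.21 = 26.00 / 0.21 = 123.81 moles air


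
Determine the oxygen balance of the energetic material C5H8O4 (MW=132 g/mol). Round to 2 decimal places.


OB = -1600 * (2C + H/2 - O) / MW
Inner = 2*5 + 8/2 - 4 = 10.00
OB = -1600 * 10.00 / 132 = -121.21%


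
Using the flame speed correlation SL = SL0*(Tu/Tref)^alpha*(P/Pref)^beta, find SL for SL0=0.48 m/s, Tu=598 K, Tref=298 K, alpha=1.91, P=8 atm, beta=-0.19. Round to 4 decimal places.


SL = SL0 * (Tu/Tref)^alpha * (P/Pref)^beta
T ratio = 598/298 = 2.00671141
(T ratio)^alpha = 2.00671141^1.91 = 3.782215
(P/Pref)^beta = 8^(-0.19) = 0.673617
SL = 0.48 * 3.782215 * 0.673617 = 1.2229 m/s


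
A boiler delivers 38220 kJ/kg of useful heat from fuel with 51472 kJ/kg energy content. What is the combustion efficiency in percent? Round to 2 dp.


Efficiency = (Q_useful / Q_fuel) * 100
Efficiency = (38220 / 51472) * 100
Efficiency = 0.7425 * 100 = 74.25%


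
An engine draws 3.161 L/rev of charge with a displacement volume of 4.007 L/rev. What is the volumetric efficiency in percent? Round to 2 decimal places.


eta_v = (V_actual / V_disp) * 100
Ratio = 3.161 / 4.007 = 0.7889
eta_v = 0.7889 * 100 = 78.89%


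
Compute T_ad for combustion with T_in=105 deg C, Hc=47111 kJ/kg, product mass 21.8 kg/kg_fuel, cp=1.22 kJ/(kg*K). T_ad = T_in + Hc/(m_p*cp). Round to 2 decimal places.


T_ad = T_in + Hc / (m_p * cp)
Denominator = 21.8 * 1.22 = 26.5960
Temperature rise = 47111 / 26.5960 = 1771.36 K
T_ad = 105 + 1771.36 = 1876.36 deg C


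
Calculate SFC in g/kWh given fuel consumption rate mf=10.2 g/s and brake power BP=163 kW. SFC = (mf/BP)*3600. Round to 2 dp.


SFC = (mf / BP) * 3600
Rate = 10.2 / 163 = 0.062577 g/(s*kW)
SFC = 0.062577 * 3600 = 225.28 g/kWh


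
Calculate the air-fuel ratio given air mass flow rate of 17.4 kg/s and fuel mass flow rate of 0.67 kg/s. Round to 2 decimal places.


AFR = m_air / m_fuel
AFR = 17.4 / 0.67 = 25.97


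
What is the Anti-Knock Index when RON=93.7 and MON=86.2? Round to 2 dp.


AKI = (RON + MON) / 2
AKI = (93.7 + 86.2) / 2
AKI = 179.9 / 2 = 89.95


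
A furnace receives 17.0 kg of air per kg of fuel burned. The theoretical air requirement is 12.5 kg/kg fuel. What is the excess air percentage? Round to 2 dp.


Excess air = actual - stoichiometric = 17.0 - 12.5 = 4.50 kg/kg fuel
Excess air % = (excess / stoich) * 100 = (4.50 / 12.5) * 100 = 36.00%


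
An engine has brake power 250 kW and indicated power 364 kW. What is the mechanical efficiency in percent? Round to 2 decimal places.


eta_mech = (BP / IP) * 100
Ratio = 250 / 364 = 0.6868
eta_mech = 0.6868 * 100 = 68.68%


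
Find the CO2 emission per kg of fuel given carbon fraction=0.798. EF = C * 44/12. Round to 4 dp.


EF = C_frac * (M_CO2 / M_C)
EF = 0.798 * (44/12)
EF = 0.798 * 3.666667 = 2.9260 kg_CO2/kg_fuel


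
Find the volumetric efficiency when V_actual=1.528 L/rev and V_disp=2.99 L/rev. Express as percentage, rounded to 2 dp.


eta_v = (V_actual / V_disp) * 100
Ratio = 1.528 / 2.99 = 0.5110
eta_v = 0.5110 * 100 = 51.10%


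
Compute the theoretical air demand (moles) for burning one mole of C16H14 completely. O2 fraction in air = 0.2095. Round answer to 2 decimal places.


Balanced combustion: C16H14 + 19.5 O2 -> 16 CO2 + 7 H2O
O2 needed = C + H/4 = 16 + 14/4 = 19.50 moles
Air moles = O2 / 0.2095 = 19.50 / 0.2095 = 93.08 moles air


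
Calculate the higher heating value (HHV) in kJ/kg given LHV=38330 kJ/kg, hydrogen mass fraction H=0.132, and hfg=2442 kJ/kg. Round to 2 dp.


HHV = LHV + hfg * 9 * H
Water addition = 2442 * 9 * 0.132 = 2901.096 kJ/kg
HHV = 38330 + 2901.096 = 41231.10 kJ/kg


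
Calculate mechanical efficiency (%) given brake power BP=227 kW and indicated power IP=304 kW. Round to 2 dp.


eta_mech = (BP / IP) * 100
Ratio = 227 / 304 = 0.7467
eta_mech = 0.7467 * 100 = 74.67%


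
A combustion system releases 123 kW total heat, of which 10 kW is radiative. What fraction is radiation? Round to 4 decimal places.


f_rad = Q_rad / Q_total
f_rad = 10 / 123 = 0.0813


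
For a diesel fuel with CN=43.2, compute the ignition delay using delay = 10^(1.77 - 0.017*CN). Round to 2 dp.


delay = 10^(1.77 - 0.017*CN)
Exponent = 1.77 - 0.017*43.2 = 1.0356
delay = 10^1.0356 = 10.85 ms


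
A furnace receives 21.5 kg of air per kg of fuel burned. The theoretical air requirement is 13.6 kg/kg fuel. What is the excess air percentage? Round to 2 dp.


Excess air = actual - stoichiometric = 21.5 - 13.6 = 7.90 kg/kg fuel
Excess air % = (excess / stoich) * 100 = (7.90 / 13.6) * 100 = 58.09%


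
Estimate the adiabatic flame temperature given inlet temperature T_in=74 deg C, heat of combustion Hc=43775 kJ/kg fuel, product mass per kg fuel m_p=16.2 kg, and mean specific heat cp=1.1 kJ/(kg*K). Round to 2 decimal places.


T_ad = T_in + Hc / (m_p * cp)
Denominator = 16.2 * 1.1 = 17.8200
Temperature rise = 43775 / 17.8200 = 2456.51 K
T_ad = 74 + 2456.51 = 2530.51 deg C


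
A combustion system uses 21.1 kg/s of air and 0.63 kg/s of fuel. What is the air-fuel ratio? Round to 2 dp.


AFR = m_air / m_fuel
AFR = 21.1 / 0.63 = 33.49


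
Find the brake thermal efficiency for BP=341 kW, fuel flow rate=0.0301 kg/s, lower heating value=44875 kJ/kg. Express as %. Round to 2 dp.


eta_BTE = (BP / (mf * LHV)) * 100
Denominator = 0.0301 * 44875 = 1350.7375 kW
eta_BTE = (341 / 1350.7375) * 100 = 25.25%


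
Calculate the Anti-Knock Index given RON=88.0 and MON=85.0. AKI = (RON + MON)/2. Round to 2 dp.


AKI = (RON + MON) / 2
AKI = (88.0 + 85.0) / 2
AKI = 173.0 / 2 = 86.50


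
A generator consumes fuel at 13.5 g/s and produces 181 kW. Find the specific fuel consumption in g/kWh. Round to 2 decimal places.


SFC = (mf / BP) * 3600
Rate = 13.5 / 181 = 0.074586 g/(s*kW)
SFC = 0.074586 * 3600 = 268.51 g/kWh


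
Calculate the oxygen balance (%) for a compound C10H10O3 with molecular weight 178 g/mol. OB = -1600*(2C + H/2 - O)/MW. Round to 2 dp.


OB = -1600 * (2C + H/2 - O) / MW
Inner = 2*10 + 10/2 - 3 = 22.00
OB = -1600 * 22.00 / 178 = -197.75%


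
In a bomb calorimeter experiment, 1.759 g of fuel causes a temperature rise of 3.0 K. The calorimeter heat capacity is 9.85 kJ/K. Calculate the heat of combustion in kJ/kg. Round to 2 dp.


Hc = C_cal * delta_T / m_fuel
Q_released = 9.85 * 3.0 = 29.5500 kJ
m_fuel = 1.759 g = 1.759/1000 kg = 0.001759 kg
Hc = 29.5500 / 0.001759 = 16799.32 kJ/kg


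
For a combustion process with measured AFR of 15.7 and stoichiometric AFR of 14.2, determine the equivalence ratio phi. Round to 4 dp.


phi = AFR_stoich / AFR_actual
phi = 14.2 / 15.7 = 0.9045


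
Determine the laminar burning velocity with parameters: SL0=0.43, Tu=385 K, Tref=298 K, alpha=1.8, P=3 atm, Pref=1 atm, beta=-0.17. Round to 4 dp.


SL = SL0 * (Tu/Tref)^alpha * (P/Pref)^beta
T ratio = 385/298 = 1.29194631
(T ratio)^alpha = 1.29194631^1.8 = 1.585769
(P/Pref)^beta = 3^(-0.17) = 0.829639
SL = 0.43 * 1.585769 * 0.829639 = 0.5657 m/s


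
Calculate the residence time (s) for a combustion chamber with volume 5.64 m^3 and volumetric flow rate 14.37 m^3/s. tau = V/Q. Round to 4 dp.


tau = V / Q_flow
tau = 5.64 / 14.37 = 0.3925 s


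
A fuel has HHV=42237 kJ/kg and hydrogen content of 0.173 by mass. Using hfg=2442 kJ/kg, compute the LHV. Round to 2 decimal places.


LHV = HHV - hfg * 9 * H
Water correction = 2442 * 9 * 0.173 = 3802.194 kJ/kg
LHV = 42237 - 3802.194 = 38434.81 kJ/kg


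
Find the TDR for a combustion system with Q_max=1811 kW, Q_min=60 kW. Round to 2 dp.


TDR = Q_max / Q_min
TDR = 1811 / 60 = 30.18


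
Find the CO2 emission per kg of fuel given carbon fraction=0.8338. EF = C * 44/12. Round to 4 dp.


EF = C_frac * (M_CO2 / M_C)
EF = 0.8338 * (44/12)
EF = 0.8338 * 3.666667 = 3.0573 kg_CO2/kg_fuel


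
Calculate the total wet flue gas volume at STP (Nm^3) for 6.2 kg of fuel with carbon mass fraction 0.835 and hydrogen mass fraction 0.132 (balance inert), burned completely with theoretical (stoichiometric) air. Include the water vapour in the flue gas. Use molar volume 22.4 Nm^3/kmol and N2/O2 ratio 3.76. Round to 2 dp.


Per kg fuel: CO2 = (C/12 kmol)*22.4 = (0.835/12)*22.4 = 1.55867 Nm^3
Per kg fuel: H2O = (H/2 kmol)*22.4 = (0.132/2)*22.4 = 1.47840 Nm^3
O2 needed per kg fuel = C/12 + H/4 = 0.835/12 + 0.132/4 = 0.10258333 kmol
Per kg fuel: N2 = O2*3.76*22.4 = 0.10258333*3.76*22.4 = 8.63998 Nm^3
Total per kg = 1.55867 + 1.47840 + 8.63998 = 11.67705 Nm^3
Total = 11.67705 * 6.2 = 72.40 Nm^3


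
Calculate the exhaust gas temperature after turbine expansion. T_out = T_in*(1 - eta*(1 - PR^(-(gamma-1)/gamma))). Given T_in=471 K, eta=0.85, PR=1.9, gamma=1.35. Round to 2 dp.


T_out = T_in * (1 - eta * (1 - PR^(-(gamma-1)/gamma)))
Exponent = -(1.35-1)/1.35 = -0.25925926
PR^exp = 1.9^(-0.25925926) = 0.84670193
Factor = 1 - 0.85*(1 - 0.84670193) = 0.86969664
T_out = 471 * 0.86969664 = 409.63 K


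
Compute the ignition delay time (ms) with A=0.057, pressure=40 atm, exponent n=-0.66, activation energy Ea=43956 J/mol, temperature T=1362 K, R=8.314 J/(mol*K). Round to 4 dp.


tau = A * P^n * exp(Ea/(R*T))
P^n = 40^(-0.66) = 0.08762750
Ea/(R*T) = 43956/(8.314*1362) = 3.881781
exp(Ea/(R*T)) = 48.510538
tau = 0.057 * 0.08762750 * 48.510538 = 0.2423 ms


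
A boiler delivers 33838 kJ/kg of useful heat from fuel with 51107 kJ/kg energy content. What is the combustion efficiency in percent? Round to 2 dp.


Efficiency = (Q_useful / Q_fuel) * 100
Efficiency = (33838 / 51107) * 100
Efficiency = 0.6621 * 100 = 66.21%


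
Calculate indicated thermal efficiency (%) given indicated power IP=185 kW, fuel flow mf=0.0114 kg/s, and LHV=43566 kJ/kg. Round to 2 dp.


eta_ith = (IP / (mf * LHV)) * 100
Denominator = 0.0114 * 43566 = 496.6524 kW
eta_ith = (185 / 496.6524) * 100 = 37.25%


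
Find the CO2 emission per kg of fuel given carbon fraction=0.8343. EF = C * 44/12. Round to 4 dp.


EF = C_frac * (M_CO2 / M_C)
EF = 0.8343 * (44/12)
EF = 0.8343 * 3.666667 = 3.0591 kg_CO2/kg_fuel


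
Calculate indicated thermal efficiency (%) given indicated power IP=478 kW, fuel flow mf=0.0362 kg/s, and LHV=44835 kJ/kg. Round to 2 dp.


eta_ith = (IP / (mf * LHV)) * 100
Denominator = 0.0362 * 44835 = 1623.0270 kW
eta_ith = (478 / 1623.0270) * 100 = 29.45%


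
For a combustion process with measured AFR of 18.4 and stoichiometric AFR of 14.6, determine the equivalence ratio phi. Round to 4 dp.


phi = AFR_stoich / AFR_actual
phi = 14.6 / 18.4 = 0.7935


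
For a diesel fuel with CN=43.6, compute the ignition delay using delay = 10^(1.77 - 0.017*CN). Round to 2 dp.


delay = 10^(1.77 - 0.017*CN)
Exponent = 1.77 - 0.017*43.6 = 1.0288
delay = 10^1.0288 = 10.69 ms


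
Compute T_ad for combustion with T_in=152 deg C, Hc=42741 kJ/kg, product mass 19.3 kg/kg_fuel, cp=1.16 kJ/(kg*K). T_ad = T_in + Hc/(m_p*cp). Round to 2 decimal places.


T_ad = T_in + Hc / (m_p * cp)
Denominator = 19.3 * 1.16 = 22.3880
Temperature rise = 42741 / 22.3880 = 1909.10 K
T_ad = 152 + 1909.10 = 2061.10 deg C


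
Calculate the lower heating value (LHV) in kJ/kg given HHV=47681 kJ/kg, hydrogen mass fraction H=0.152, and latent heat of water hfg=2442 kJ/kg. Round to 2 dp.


LHV = HHV - hfg * 9 * H
Water correction = 2442 * 9 * 0.152 = 3340.656 kJ/kg
LHV = 47681 - 3340.656 = 44340.34 kJ/kg


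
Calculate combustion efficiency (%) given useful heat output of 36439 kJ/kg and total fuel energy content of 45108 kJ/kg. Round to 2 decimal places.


Efficiency = (Q_useful / Q_fuel) * 100
Efficiency = (36439 / 45108) * 100
Efficiency = 0.8078 * 100 = 80.78%


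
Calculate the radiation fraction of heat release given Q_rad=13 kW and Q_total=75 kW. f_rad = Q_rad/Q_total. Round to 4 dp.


f_rad = Q_rad / Q_total
f_rad = 13 / 75 = 0.1733


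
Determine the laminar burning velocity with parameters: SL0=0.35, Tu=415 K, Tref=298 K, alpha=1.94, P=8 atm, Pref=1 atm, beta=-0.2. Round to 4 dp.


SL = SL0 * (Tu/Tref)^alpha * (P/Pref)^beta
T ratio = 415/298 = 1.39261745
(T ratio)^alpha = 1.39261745^1.94 = 1.901226
(P/Pref)^beta = 8^(-0.2) = 0.659754
SL = 0.35 * 1.901226 * 0.659754 = 0.4390 m/s


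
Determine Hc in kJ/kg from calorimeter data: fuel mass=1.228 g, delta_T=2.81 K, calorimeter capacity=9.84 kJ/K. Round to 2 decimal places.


Hc = C_cal * delta_T / m_fuel
Q_released = 9.84 * 2.81 = 27.6504 kJ
m_fuel = 1.228 g = 1.228/1000 kg = 0.001228 kg
Hc = 27.6504 / 0.001228 = 22516.61 kJ/kg


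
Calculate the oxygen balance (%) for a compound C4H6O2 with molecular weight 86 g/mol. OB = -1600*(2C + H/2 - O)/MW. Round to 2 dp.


OB = -1600 * (2C + H/2 - O) / MW
Inner = 2*4 + 6/2 - 2 = 9.00
OB = -1600 * 9.00 / 86 = -167.44%


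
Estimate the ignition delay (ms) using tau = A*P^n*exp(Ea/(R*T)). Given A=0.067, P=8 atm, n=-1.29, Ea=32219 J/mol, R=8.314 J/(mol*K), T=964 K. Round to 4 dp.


tau = A * P^n * exp(Ea/(R*T))
P^n = 8^(-1.29) = 0.06839336
Ea/(R*T) = 32219/(8.314*964) = 4.019990
exp(Ea/(R*T)) = 55.700564
tau = 0.067 * 0.06839336 * 55.700564 = 0.2552 ms


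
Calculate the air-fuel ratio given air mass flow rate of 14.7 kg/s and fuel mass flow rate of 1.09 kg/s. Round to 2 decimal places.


AFR = m_air / m_fuel
AFR = 14.7 / 1.09 = 13.49


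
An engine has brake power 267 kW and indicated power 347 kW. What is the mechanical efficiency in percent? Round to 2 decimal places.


eta_mech = (BP / IP) * 100
Ratio = 267 / 347 = 0.7695
eta_mech = 0.7695 * 100 = 76.95%


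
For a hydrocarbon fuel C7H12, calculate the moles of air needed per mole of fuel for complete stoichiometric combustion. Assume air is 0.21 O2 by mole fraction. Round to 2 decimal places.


Balanced combustion: C7H12 + 10 O2 -> 7 CO2 + 6 H2O
O2 needed = C + H/4 = 7 + 12/4 = 10.00 moles
Air moles = O2 / 0.21 = 10.00 / 0.21 = 47.62 moles air


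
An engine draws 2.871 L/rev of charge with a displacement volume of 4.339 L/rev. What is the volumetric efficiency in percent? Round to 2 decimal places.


eta_v = (V_actual / V_disp) * 100
Ratio = 2.871 / 4.339 = 0.6617
eta_v = 0.6617 * 100 = 66.17%


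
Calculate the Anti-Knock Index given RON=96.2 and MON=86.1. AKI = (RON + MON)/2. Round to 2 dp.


AKI = (RON + MON) / 2
AKI = (96.2 + 86.1) / 2
AKI = 182.3 / 2 = 91.15


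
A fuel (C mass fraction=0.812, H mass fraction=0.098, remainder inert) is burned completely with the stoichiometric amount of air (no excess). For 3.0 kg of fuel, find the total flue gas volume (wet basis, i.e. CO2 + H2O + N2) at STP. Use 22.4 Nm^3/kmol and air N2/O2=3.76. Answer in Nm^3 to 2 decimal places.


Per kg fuel: CO2 = (C/12 kmol)*22.4 = (0.812/12)*22.4 = 1.51573 Nm^3
Per kg fuel: H2O = (H/2 kmol)*22.4 = (0.098/2)*22.4 = 1.09760 Nm^3
O2 needed per kg fuel = C/12 + H/4 = 0.812/12 + 0.098/4 = 0.09216667 kmol
Per kg fuel: N2 = O2*3.76*22.4 = 0.09216667*3.76*22.4 = 7.76265 Nm^3
Total per kg = 1.51573 + 1.09760 + 7.76265 = 10.37598 Nm^3
Total = 10.37598 * 3.0 = 31.13 Nm^3


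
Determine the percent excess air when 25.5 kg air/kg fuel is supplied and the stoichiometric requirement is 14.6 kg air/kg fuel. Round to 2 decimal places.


Excess air = actual - stoichiometric = 25.5 - 14.6 = 10.90 kg/kg fuel
Excess air % = (excess / stoich) * 100 = (10.90 / 14.6) * 100 = 74.66%


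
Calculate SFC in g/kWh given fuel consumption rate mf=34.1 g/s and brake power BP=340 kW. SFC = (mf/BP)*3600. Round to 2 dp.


SFC = (mf / BP) * 3600
Rate = 34.1 / 340 = 0.100294 g/(s*kW)
SFC = 0.100294 * 3600 = 361.06 g/kWh


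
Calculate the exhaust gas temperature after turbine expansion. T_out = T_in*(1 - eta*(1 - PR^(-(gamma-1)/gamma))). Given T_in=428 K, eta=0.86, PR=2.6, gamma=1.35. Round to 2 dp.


T_out = T_in * (1 - eta * (1 - PR^(-(gamma-1)/gamma)))
Exponent = -(1.35-1)/1.35 = -0.25925926
PR^exp = 2.6^(-0.25925926) = 0.78057442
Factor = 1 - 0.86*(1 - 0.78057442) = 0.81129400
T_out = 428 * 0.81129400 = 347.23 K


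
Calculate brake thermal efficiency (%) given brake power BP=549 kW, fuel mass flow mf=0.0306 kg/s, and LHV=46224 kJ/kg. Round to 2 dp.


eta_BTE = (BP / (mf * LHV)) * 100
Denominator = 0.0306 * 46224 = 1414.4544 kW
eta_BTE = (549 / 1414.4544) * 100 = 38.81%


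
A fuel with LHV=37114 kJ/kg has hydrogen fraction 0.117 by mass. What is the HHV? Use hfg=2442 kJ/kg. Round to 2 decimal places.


HHV = LHV + hfg * 9 * H
Water addition = 2442 * 9 * 0.117 = 2571.426 kJ/kg
HHV = 37114 + 2571.426 = 39685.43 kJ/kg


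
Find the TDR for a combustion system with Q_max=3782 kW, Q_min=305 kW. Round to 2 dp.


TDR = Q_max / Q_min
TDR = 3782 / 305 = 12.40


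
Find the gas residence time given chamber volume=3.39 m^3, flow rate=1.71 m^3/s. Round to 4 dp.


tau = V / Q_flow
tau = 3.39 / 1.71 = 1.9825 s


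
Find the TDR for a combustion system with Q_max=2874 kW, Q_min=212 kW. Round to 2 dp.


TDR = Q_max / Q_min
TDR = 2874 / 212 = 13.56


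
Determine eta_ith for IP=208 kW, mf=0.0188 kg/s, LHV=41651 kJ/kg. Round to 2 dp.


eta_ith = (IP / (mf * LHV)) * 100
Denominator = 0.0188 * 41651 = 783.0388 kW
eta_ith = (208 / 783.0388) * 100 = 26.56%


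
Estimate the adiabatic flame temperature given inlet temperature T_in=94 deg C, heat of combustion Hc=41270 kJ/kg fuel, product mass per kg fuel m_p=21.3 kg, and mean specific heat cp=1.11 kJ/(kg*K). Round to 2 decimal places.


T_ad = T_in + Hc / (m_p * cp)
Denominator = 21.3 * 1.11 = 23.6430
Temperature rise = 41270 / 23.6430 = 1745.55 K
T_ad = 94 + 1745.55 = 1839.55 deg C


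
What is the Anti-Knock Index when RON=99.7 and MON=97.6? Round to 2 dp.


AKI = (RON + MON) / 2
AKI = (99.7 + 97.6) / 2
AKI = 197.3 / 2 = 98.65


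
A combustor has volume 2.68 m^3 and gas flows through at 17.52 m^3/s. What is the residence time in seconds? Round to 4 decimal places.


tau = V / Q_flow
tau = 2.68 / 17.52 = 0.1530 s


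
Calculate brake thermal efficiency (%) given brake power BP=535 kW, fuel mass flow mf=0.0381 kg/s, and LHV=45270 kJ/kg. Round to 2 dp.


eta_BTE = (BP / (mf * LHV)) * 100
Denominator = 0.0381 * 45270 = 1724.7870 kW
eta_BTE = (535 / 1724.7870) * 100 = 31.02%


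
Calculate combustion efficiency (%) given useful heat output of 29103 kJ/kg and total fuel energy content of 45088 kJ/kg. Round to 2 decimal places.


Efficiency = (Q_useful / Q_fuel) * 100
Efficiency = (29103 / 45088) * 100
Efficiency = 0.6455 * 100 = 64.55%


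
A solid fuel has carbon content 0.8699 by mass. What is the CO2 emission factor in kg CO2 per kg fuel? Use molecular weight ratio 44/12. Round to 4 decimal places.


EF = C_frac * (M_CO2 / M_C)
EF = 0.8699 * (44/12)
EF = 0.8699 * 3.666667 = 3.1896 kg_CO2/kg_fuel


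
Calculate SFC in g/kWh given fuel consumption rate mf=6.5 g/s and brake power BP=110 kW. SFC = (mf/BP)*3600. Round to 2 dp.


SFC = (mf / BP) * 3600
Rate = 6.5 / 110 = 0.059091 g/(s*kW)
SFC = 0.059091 * 3600 = 212.73 g/kWh


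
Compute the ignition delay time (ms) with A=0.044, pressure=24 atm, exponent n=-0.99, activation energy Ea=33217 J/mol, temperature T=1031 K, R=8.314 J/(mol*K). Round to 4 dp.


tau = A * P^n * exp(Ea/(R*T))
P^n = 24^(-0.99) = 0.04301212
Ea/(R*T) = 33217/(8.314*1031) = 3.875179
exp(Ea/(R*T)) = 48.191304
tau = 0.044 * 0.04301212 * 48.191304 = 0.0912 ms


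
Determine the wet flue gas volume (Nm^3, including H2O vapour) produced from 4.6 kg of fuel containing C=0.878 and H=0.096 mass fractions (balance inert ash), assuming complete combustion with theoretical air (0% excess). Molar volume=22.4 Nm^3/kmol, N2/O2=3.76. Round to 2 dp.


Per kg fuel: CO2 = (C/12 kmol)*22.4 = (0.878/12)*22.4 = 1.63893 Nm^3
Per kg fuel: H2O = (H/2 kmol)*22.4 = (0.096/2)*22.4 = 1.07520 Nm^3
O2 needed per kg fuel = C/12 + H/4 = 0.878/12 + 0.096/4 = 0.09716667 kmol
Per kg fuel: N2 = O2*3.76*22.4 = 0.09716667*3.76*22.4 = 8.18377 Nm^3
Total per kg = 1.63893 + 1.07520 + 8.18377 = 10.89790 Nm^3
Total = 10.89790 * 4.6 = 50.13 Nm^3


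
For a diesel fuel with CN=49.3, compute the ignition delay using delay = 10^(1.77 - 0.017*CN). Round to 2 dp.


delay = 10^(1.77 - 0.017*CN)
Exponent = 1.77 - 0.017*49.3 = 0.9319
delay = 10^0.9319 = 8.55 ms


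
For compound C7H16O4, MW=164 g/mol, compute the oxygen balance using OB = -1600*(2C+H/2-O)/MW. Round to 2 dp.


OB = -1600 * (2C + H/2 - O) / MW
Inner = 2*7 + 16/2 - 4 = 18.00
OB = -1600 * 18.00 / 164 = -175.61%


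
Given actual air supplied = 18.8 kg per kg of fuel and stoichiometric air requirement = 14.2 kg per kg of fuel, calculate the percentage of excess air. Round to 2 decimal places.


Excess air = actual - stoichiometric = 18.8 - 14.2 = 4.60 kg/kg fuel
Excess air % = (excess / stoich) * 100 = (4.60 / 14.2) * 100 = 32.39%


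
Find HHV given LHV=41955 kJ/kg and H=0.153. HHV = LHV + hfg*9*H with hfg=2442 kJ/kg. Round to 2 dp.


HHV = LHV + hfg * 9 * H
Water addition = 2442 * 9 * 0.153 = 3362.634 kJ/kg
HHV = 41955 + 3362.634 = 45317.63 kJ/kg


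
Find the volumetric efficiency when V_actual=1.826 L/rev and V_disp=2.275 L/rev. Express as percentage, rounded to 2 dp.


eta_v = (V_actual / V_disp) * 100
Ratio = 1.826 / 2.275 = 0.8026
eta_v = 0.8026 * 100 = 80.26%


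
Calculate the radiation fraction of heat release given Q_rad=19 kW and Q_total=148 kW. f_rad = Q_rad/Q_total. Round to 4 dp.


f_rad = Q_rad / Q_total
f_rad = 19 / 148 = 0.1284


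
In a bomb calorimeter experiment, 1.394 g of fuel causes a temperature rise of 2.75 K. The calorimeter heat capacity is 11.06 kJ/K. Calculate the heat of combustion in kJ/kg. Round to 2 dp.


Hc = C_cal * delta_T / m_fuel
Q_released = 11.06 * 2.75 = 30.4150 kJ
m_fuel = 1.394 g = 1.394/1000 kg = 0.001394 kg
Hc = 30.4150 / 0.001394 = 21818.51 kJ/kg


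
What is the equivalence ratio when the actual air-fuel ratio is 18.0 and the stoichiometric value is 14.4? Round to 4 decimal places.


phi = AFR_stoich / AFR_actual
phi = 14.4 / 18.0 = 0.8000


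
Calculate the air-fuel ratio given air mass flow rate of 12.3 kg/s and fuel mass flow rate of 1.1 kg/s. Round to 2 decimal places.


AFR = m_air / m_fuel
AFR = 12.3 / 1.1 = 11.18
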